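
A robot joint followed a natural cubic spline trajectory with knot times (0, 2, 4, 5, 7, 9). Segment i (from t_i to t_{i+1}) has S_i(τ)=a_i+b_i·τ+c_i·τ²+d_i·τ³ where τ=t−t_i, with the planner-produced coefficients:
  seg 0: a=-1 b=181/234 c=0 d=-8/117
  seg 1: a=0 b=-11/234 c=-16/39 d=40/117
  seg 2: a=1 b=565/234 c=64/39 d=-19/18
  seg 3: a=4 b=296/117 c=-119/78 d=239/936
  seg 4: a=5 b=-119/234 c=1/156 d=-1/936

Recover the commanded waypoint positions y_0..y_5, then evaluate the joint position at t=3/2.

y_0 = S_0(0) = a_0 = -1
y_1 = S_1(0) = a_1 = 0
y_2 = S_2(0) = a_2 = 1
y_3 = S_3(0) = a_3 = 4
y_4 = S_4(0) = a_4 = 5
y_5 = S_4(2) = 4
t_q=3/2 is in segment 0 (τ=3/2); S_0(τ)=-11/156

y_0=-1 y_1=0 y_2=1 y_3=4 y_4=5 y_5=4
S(3/2) = -11/156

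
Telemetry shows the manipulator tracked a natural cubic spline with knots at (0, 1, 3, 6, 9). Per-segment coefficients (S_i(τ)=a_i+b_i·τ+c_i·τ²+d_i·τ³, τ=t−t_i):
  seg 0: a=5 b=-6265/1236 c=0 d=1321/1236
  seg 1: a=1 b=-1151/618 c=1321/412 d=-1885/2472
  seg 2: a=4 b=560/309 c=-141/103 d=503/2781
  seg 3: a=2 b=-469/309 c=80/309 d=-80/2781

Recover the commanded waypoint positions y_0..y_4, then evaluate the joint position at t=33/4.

y_0 = S_0(0) = a_0 = 5
y_1 = S_1(0) = a_1 = 1
y_2 = S_2(0) = a_2 = 4
y_3 = S_3(0) = a_3 = 2
y_4 = S_3(3) = -1
t_q=33/4 is in segment 3 (τ=9/4); S_3(τ)=-89/206

y_0=5 y_1=1 y_2=4 y_3=2 y_4=-1
S(33/4) = -89/206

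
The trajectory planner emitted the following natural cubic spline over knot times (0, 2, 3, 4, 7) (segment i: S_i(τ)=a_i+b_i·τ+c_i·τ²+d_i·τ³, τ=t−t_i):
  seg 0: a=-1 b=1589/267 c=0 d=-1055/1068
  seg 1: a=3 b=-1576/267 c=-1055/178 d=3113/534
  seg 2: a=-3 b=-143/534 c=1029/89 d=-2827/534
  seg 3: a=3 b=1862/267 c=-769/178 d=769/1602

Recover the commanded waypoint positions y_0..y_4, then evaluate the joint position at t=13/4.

y_0=-1 y_1=3 y_2=-3 y_3=3 y_4=-2
S(13/4) = -27649/11392

y_0 = S_0(0) = a_0 = -1
y_1 = S_1(0) = a_1 = 3
y_2 = S_2(0) = a_2 = -3
y_3 = S_3(0) = a_3 = 3
y_4 = S_3(3) = -2
t_q=13/4 is in segment 2 (τ=1/4); S_2(τ)=-27649/11392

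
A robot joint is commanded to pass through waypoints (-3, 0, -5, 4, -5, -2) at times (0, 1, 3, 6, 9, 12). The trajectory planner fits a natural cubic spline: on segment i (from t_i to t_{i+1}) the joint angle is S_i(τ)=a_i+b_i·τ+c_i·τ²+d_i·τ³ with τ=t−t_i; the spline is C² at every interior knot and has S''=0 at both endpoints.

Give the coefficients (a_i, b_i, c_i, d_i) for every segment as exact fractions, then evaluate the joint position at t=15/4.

  seg 0: a=-3 b=821/192 c=0 d=-245/192
  seg 1: a=0 b=43/96 c=-245/64 d=113/96
  seg 2: a=-5 b=-71/96 c=207/64 d=-1145/1728
  seg 3: a=4 b=149/192 c=-131/48 d=847/1728
  seg 4: a=-5 b=-227/96 c=323/192 d=-323/1728
S(15/4) = -16445/4096

Δ: Δ0=3, Δ1=-5/2, Δ2=3, Δ3=-3, Δ4=1
row 1: diag=6, rhs=-33; c'=1/3, d'=-11/2
row 2: denom=10−2·1/3=28/3; d'=(33−2·-11/2)/(28/3)=33/7
row 3: denom=12−3·9/28=309/28; d'=(-36−3·33/7)/(309/28)=-468/103
row 4: denom=12−3·28/103=1152/103; d'=(24−3·-468/103)/(1152/103)=323/96
back: M4=323/96
back: M3=-468/103−28/103·323/96=-131/24
back: M2=33/7−9/28·-131/24=207/32
back: M1=-11/2−1/3·207/32=-245/32
M: M0=0, M1=-245/32, M2=207/32, M3=-131/24, M4=323/96, M5=0
seg 0: a=-3, c=M0/2=0, d=(M1−M0)/(6·1)=-245/192, b=Δ0−h0·(2M0+M1)/6=821/192
seg 1: a=0, c=M1/2=-245/64, d=(M2−M1)/(6·2)=113/96, b=Δ1−h1·(2M1+M2)/6=43/96
seg 2: a=-5, c=M2/2=207/64, d=(M3−M2)/(6·3)=-1145/1728, b=Δ2−h2·(2M2+M3)/6=-71/96
seg 3: a=4, c=M3/2=-131/48, d=(M4−M3)/(6·3)=847/1728, b=Δ3−h3·(2M3+M4)/6=149/192
seg 4: a=-5, c=M4/2=323/192, d=(M5−M4)/(6·3)=-323/1728, b=Δ4−h4·(2M4+M5)/6=-227/96
t_q=15/4 → seg 2, τ=3/4; S=-5+-71/96·τ+207/64·τ²+-1145/1728·τ³=-16445/4096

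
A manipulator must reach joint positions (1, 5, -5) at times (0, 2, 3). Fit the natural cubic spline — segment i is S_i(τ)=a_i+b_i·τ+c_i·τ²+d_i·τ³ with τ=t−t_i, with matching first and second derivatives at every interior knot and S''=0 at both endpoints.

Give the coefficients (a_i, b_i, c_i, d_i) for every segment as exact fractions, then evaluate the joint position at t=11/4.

  seg 0: a=1 b=6 c=0 d=-1
  seg 1: a=5 b=-6 c=-6 d=2
S(11/4) = -65/32

Δ: Δ0=2, Δ1=-10
row 1: diag=6, rhs=-72; c'=1/6, d'=-12
back: M1=-12
M: M0=0, M1=-12, M2=0
seg 0: a=1, c=M0/2=0, d=(M1−M0)/(6·2)=-1, b=Δ0−h0·(2M0+M1)/6=6
seg 1: a=5, c=M1/2=-6, d=(M2−M1)/(6·1)=2, b=Δ1−h1·(2M1+M2)/6=-6
t_q=11/4 → seg 1, τ=3/4; S=5+-6·τ+-6·τ²+2·τ³=-65/32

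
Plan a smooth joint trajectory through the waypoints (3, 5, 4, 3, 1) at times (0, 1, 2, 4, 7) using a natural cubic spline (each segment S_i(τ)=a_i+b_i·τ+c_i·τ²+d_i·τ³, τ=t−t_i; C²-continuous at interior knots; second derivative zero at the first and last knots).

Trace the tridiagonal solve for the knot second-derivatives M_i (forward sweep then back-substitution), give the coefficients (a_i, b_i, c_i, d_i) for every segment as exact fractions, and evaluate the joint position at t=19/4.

  seg 0: a=3 b=902/321 c=0 d=-260/321
  seg 1: a=5 b=122/321 c=-260/107 d=337/321
  seg 2: a=4 b=-427/321 c=77/107 d=-391/2568
  seg 3: a=3 b=-179/642 c=-83/428 d=83/3852
S(19/4) = 73709/27392

Δ: Δ0=2, Δ1=-1, Δ2=-1/2, Δ3=-2/3
row 1: diag=4, rhs=-18; c'=1/4, d'=-9/2
row 2: denom=6−1·1/4=23/4; d'=(3−1·-9/2)/(23/4)=30/23
row 3: denom=10−2·8/23=214/23; d'=(-1−2·30/23)/(214/23)=-83/214
back: M3=-83/214
back: M2=30/23−8/23·-83/214=154/107
back: M1=-9/2−1/4·154/107=-520/107
M: M0=0, M1=-520/107, M2=154/107, M3=-83/214, M4=0
seg 0: a=3, c=M0/2=0, d=(M1−M0)/(6·1)=-260/321, b=Δ0−h0·(2M0+M1)/6=902/321
seg 1: a=5, c=M1/2=-260/107, d=(M2−M1)/(6·1)=337/321, b=Δ1−h1·(2M1+M2)/6=122/321
seg 2: a=4, c=M2/2=77/107, d=(M3−M2)/(6·2)=-391/2568, b=Δ2−h2·(2M2+M3)/6=-427/321
seg 3: a=3, c=M3/2=-83/428, d=(M4−M3)/(6·3)=83/3852, b=Δ3−h3·(2M3+M4)/6=-179/642
t_q=19/4 → seg 3, τ=3/4; S=3+-179/642·τ+-83/428·τ²+83/3852·τ³=73709/27392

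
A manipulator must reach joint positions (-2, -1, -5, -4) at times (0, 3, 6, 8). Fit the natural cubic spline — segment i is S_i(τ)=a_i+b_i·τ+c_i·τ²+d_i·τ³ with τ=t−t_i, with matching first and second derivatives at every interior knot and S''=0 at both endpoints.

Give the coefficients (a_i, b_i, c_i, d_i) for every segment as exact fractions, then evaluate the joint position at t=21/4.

Δ: Δ0=1/3, Δ1=-4/3, Δ2=1/2
row 1: diag=12, rhs=-10; c'=1/4, d'=-5/6
row 2: denom=10−3·1/4=37/4; d'=(11−3·-5/6)/(37/4)=54/37
back: M2=54/37
back: M1=-5/6−1/4·54/37=-133/111
M: M0=0, M1=-133/111, M2=54/37, M3=0
seg 0: a=-2, c=M0/2=0, d=(M1−M0)/(6·3)=-133/1998, b=Δ0−h0·(2M0+M1)/6=69/74
seg 1: a=-1, c=M1/2=-133/222, d=(M2−M1)/(6·3)=295/1998, b=Δ1−h1·(2M1+M2)/6=-32/37
seg 2: a=-5, c=M2/2=27/37, d=(M3−M2)/(6·2)=-9/74, b=Δ2−h2·(2M2+M3)/6=-35/74
t_q=21/4 → seg 1, τ=9/4; S=-1+-32/37·τ+-133/222·τ²+295/1998·τ³=-20351/4736

  seg 0: a=-2 b=69/74 c=0 d=-133/1998
  seg 1: a=-1 b=-32/37 c=-133/222 d=295/1998
  seg 2: a=-5 b=-35/74 c=27/37 d=-9/74
S(21/4) = -20351/4736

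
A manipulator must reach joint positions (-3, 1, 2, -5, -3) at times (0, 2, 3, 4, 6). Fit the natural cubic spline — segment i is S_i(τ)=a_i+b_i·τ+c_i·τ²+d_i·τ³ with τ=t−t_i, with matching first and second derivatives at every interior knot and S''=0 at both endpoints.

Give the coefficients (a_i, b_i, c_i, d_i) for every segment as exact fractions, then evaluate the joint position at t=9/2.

  seg 0: a=-3 b=3/2 c=0 d=1/8
  seg 1: a=1 b=3 c=3/4 d=-11/4
  seg 2: a=2 b=-15/4 c=-15/2 d=17/4
  seg 3: a=-5 b=-6 c=21/4 d=-7/8
S(9/2) = -435/64

Δ: Δ0=2, Δ1=1, Δ2=-7, Δ3=1
row 1: diag=6, rhs=-6; c'=1/6, d'=-1
row 2: denom=4−1·1/6=23/6; d'=(-48−1·-1)/(23/6)=-282/23
row 3: denom=6−1·6/23=132/23; d'=(48−1·-282/23)/(132/23)=21/2
back: M3=21/2
back: M2=-282/23−6/23·21/2=-15
back: M1=-1−1/6·-15=3/2
M: M0=0, M1=3/2, M2=-15, M3=21/2, M4=0
seg 0: a=-3, c=M0/2=0, d=(M1−M0)/(6·2)=1/8, b=Δ0−h0·(2M0+M1)/6=3/2
seg 1: a=1, c=M1/2=3/4, d=(M2−M1)/(6·1)=-11/4, b=Δ1−h1·(2M1+M2)/6=3
seg 2: a=2, c=M2/2=-15/2, d=(M3−M2)/(6·1)=17/4, b=Δ2−h2·(2M2+M3)/6=-15/4
seg 3: a=-5, c=M3/2=21/4, d=(M4−M3)/(6·2)=-7/8, b=Δ3−h3·(2M3+M4)/6=-6
t_q=9/2 → seg 3, τ=1/2; S=-5+-6·τ+21/4·τ²+-7/8·τ³=-435/64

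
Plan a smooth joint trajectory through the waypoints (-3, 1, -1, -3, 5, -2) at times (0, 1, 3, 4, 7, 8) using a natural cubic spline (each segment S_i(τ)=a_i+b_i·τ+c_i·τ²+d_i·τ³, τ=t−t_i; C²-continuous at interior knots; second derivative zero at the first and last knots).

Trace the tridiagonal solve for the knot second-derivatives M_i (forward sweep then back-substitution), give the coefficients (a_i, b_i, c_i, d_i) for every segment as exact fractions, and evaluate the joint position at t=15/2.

Δ: Δ0=4, Δ1=-1, Δ2=-2, Δ3=8/3, Δ4=-7
row 1: diag=6, rhs=-30; c'=1/3, d'=-5
row 2: denom=6−2·1/3=16/3; d'=(-6−2·-5)/(16/3)=3/4
row 3: denom=8−1·3/16=125/16; d'=(28−1·3/4)/(125/16)=436/125
row 4: denom=8−3·48/125=856/125; d'=(-58−3·436/125)/(856/125)=-4279/428
back: M4=-4279/428
back: M3=436/125−48/125·-4279/428=784/107
back: M2=3/4−3/16·784/107=-267/428
back: M1=-5−1/3·-267/428=-2051/428
M: M0=0, M1=-2051/428, M2=-267/428, M3=784/107, M4=-4279/428, M5=0
seg 0: a=-3, c=M0/2=0, d=(M1−M0)/(6·1)=-2051/2568, b=Δ0−h0·(2M0+M1)/6=12323/2568
seg 1: a=1, c=M1/2=-2051/856, d=(M2−M1)/(6·2)=223/642, b=Δ1−h1·(2M1+M2)/6=3085/1284
seg 2: a=-1, c=M2/2=-267/856, d=(M3−M2)/(6·1)=3403/2568, b=Δ2−h2·(2M2+M3)/6=-3869/1284
seg 3: a=-3, c=M3/2=392/107, d=(M4−M3)/(6·3)=-7415/7704, b=Δ3−h3·(2M3+M4)/6=869/2568
seg 4: a=5, c=M4/2=-4279/856, d=(M5−M4)/(6·1)=4279/2568, b=Δ4−h4·(2M4+M5)/6=-4709/1284
t_q=15/2 → seg 4, τ=1/2; S=5+-4709/1284·τ+-4279/856·τ²+4279/2568·τ³=14551/6848

  seg 0: a=-3 b=12323/2568 c=0 d=-2051/2568
  seg 1: a=1 b=3085/1284 c=-2051/856 d=223/642
  seg 2: a=-1 b=-3869/1284 c=-267/856 d=3403/2568
  seg 3: a=-3 b=869/2568 c=392/107 d=-7415/7704
  seg 4: a=5 b=-4709/1284 c=-4279/856 d=4279/2568
S(15/2) = 14551/6848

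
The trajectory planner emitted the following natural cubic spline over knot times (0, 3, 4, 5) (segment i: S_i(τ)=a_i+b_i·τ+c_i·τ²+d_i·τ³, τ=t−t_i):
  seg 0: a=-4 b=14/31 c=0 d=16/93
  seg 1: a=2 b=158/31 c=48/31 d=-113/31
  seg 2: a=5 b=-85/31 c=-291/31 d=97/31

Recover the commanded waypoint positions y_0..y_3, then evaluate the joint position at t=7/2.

y_0 = S_0(0) = a_0 = -4
y_1 = S_1(0) = a_1 = 2
y_2 = S_2(0) = a_2 = 5
y_3 = S_2(1) = -4
t_q=7/2 is in segment 1 (τ=1/2); S_1(τ)=1111/248

y_0=-4 y_1=2 y_2=5 y_3=-4
S(7/2) = 1111/248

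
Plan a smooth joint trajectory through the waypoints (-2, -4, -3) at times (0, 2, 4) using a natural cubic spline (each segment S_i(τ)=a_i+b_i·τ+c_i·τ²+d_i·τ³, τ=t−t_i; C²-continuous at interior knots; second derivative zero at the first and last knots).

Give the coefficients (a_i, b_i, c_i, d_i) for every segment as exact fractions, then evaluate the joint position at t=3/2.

  seg 0: a=-2 b=-11/8 c=0 d=3/32
  seg 1: a=-4 b=-1/4 c=9/16 d=-3/32
S(3/2) = -959/256

Δ: Δ0=-1, Δ1=1/2
row 1: diag=8, rhs=9; c'=1/4, d'=9/8
back: M1=9/8
M: M0=0, M1=9/8, M2=0
seg 0: a=-2, c=M0/2=0, d=(M1−M0)/(6·2)=3/32, b=Δ0−h0·(2M0+M1)/6=-11/8
seg 1: a=-4, c=M1/2=9/16, d=(M2−M1)/(6·2)=-3/32, b=Δ1−h1·(2M1+M2)/6=-1/4
t_q=3/2 → seg 0, τ=3/2; S=-2+-11/8·τ+0·τ²+3/32·τ³=-959/256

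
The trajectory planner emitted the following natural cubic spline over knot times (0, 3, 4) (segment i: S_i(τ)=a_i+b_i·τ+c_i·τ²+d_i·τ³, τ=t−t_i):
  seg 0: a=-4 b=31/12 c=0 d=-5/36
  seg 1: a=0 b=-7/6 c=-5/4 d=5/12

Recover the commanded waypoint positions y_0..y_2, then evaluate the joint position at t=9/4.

y_0 = S_0(0) = a_0 = -4
y_1 = S_1(0) = a_1 = 0
y_2 = S_1(1) = -2
t_q=9/4 is in segment 0 (τ=9/4); S_0(τ)=59/256

y_0=-4 y_1=0 y_2=-2
S(9/4) = 59/256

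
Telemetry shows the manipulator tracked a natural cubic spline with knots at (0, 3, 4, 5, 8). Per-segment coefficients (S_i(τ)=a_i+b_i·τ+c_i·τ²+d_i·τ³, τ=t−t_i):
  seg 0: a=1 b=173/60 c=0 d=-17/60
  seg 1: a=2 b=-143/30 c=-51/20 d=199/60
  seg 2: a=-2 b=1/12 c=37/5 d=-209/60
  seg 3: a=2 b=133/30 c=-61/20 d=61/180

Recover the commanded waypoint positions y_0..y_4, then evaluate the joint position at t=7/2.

y_0=1 y_1=2 y_2=-2 y_3=2 y_4=-3
S(7/2) = -97/160

y_0 = S_0(0) = a_0 = 1
y_1 = S_1(0) = a_1 = 2
y_2 = S_2(0) = a_2 = -2
y_3 = S_3(0) = a_3 = 2
y_4 = S_3(3) = -3
t_q=7/2 is in segment 1 (τ=1/2); S_1(τ)=-97/160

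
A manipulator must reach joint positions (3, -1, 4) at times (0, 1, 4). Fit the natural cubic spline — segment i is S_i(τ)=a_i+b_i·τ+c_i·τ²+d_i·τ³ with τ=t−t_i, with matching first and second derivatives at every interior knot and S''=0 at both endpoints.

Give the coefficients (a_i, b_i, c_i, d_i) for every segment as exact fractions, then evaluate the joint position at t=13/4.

  seg 0: a=3 b=-113/24 c=0 d=17/24
  seg 1: a=-1 b=-31/12 c=17/8 d=-17/72
S(13/4) = 643/512

Δ: Δ0=-4, Δ1=5/3
row 1: diag=8, rhs=34; c'=3/8, d'=17/4
back: M1=17/4
M: M0=0, M1=17/4, M2=0
seg 0: a=3, c=M0/2=0, d=(M1−M0)/(6·1)=17/24, b=Δ0−h0·(2M0+M1)/6=-113/24
seg 1: a=-1, c=M1/2=17/8, d=(M2−M1)/(6·3)=-17/72, b=Δ1−h1·(2M1+M2)/6=-31/12
t_q=13/4 → seg 1, τ=9/4; S=-1+-31/12·τ+17/8·τ²+-17/72·τ³=643/512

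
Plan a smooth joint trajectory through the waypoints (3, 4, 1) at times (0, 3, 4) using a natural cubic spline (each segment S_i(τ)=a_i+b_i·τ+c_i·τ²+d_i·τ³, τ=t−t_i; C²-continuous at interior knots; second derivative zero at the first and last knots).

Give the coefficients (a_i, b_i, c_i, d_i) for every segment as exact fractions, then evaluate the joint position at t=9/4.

Δ: Δ0=1/3, Δ1=-3
row 1: diag=8, rhs=-20; c'=1/8, d'=-5/2
back: M1=-5/2
M: M0=0, M1=-5/2, M2=0
seg 0: a=3, c=M0/2=0, d=(M1−M0)/(6·3)=-5/36, b=Δ0−h0·(2M0+M1)/6=19/12
seg 1: a=4, c=M1/2=-5/4, d=(M2−M1)/(6·1)=5/12, b=Δ1−h1·(2M1+M2)/6=-13/6
t_q=9/4 → seg 0, τ=9/4; S=3+19/12·τ+0·τ²+-5/36·τ³=1275/256

  seg 0: a=3 b=19/12 c=0 d=-5/36
  seg 1: a=4 b=-13/6 c=-5/4 d=5/12
S(9/4) = 1275/256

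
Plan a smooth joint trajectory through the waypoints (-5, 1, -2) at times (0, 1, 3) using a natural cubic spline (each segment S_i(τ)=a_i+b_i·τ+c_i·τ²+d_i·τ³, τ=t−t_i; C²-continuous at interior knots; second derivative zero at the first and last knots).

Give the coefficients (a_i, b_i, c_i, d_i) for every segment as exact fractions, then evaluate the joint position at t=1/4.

  seg 0: a=-5 b=29/4 c=0 d=-5/4
  seg 1: a=1 b=7/2 c=-15/4 d=5/8
S(1/4) = -821/256

Δ: Δ0=6, Δ1=-3/2
row 1: diag=6, rhs=-45; c'=1/3, d'=-15/2
back: M1=-15/2
M: M0=0, M1=-15/2, M2=0
seg 0: a=-5, c=M0/2=0, d=(M1−M0)/(6·1)=-5/4, b=Δ0−h0·(2M0+M1)/6=29/4
seg 1: a=1, c=M1/2=-15/4, d=(M2−M1)/(6·2)=5/8, b=Δ1−h1·(2M1+M2)/6=7/2
t_q=1/4 → seg 0, τ=1/4; S=-5+29/4·τ+0·τ²+-5/4·τ³=-821/256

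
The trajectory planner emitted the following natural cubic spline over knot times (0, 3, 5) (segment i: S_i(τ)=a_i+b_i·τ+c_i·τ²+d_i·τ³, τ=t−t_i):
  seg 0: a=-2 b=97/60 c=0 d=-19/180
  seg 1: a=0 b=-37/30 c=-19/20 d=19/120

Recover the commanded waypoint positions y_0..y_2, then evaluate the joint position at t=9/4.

y_0=-2 y_1=0 y_2=-5
S(9/4) = 557/1280

y_0 = S_0(0) = a_0 = -2
y_1 = S_1(0) = a_1 = 0
y_2 = S_1(2) = -5
t_q=9/4 is in segment 0 (τ=9/4); S_0(τ)=557/1280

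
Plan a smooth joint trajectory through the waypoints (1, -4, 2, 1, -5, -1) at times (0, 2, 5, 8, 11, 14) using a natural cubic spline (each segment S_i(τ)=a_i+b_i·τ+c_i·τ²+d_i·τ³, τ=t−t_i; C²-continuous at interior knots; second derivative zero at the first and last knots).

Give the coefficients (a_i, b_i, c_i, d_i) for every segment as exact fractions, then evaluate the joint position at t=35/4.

Δ: Δ0=-5/2, Δ1=2, Δ2=-1/3, Δ3=-2, Δ4=4/3
row 1: diag=10, rhs=27; c'=3/10, d'=27/10
row 2: denom=12−3·3/10=111/10; d'=(-14−3·27/10)/(111/10)=-221/111
row 3: denom=12−3·10/37=414/37; d'=(-10−3·-221/111)/(414/37)=-149/414
row 4: denom=12−3·37/138=515/46; d'=(20−3·-149/414)/(515/46)=2909/1545
back: M4=2909/1545
back: M3=-149/414−37/138·2909/1545=-1336/1545
back: M2=-221/111−10/37·-1336/1545=-181/103
back: M1=27/10−3/10·-181/103=1662/515
M: M0=0, M1=1662/515, M2=-181/103, M3=-1336/1545, M4=2909/1545, M5=0
seg 0: a=1, c=M0/2=0, d=(M1−M0)/(6·2)=277/1030, b=Δ0−h0·(2M0+M1)/6=-3683/1030
seg 1: a=-4, c=M1/2=831/515, d=(M2−M1)/(6·3)=-2567/9270, b=Δ1−h1·(2M1+M2)/6=-359/1030
seg 2: a=2, c=M2/2=-181/206, d=(M3−M2)/(6·3)=1379/27810, b=Δ2−h2·(2M2+M3)/6=956/515
seg 3: a=1, c=M3/2=-668/1545, d=(M4−M3)/(6·3)=283/1854, b=Δ3−h3·(2M3+M4)/6=-2139/1030
seg 4: a=-5, c=M4/2=2909/3090, d=(M5−M4)/(6·3)=-2909/27810, b=Δ4−h4·(2M4+M5)/6=-283/515
t_q=35/4 → seg 3, τ=3/4; S=1+-2139/1030·τ+-668/1545·τ²+283/1854·τ³=-48539/65920

  seg 0: a=1 b=-3683/1030 c=0 d=277/1030
  seg 1: a=-4 b=-359/1030 c=831/515 d=-2567/9270
  seg 2: a=2 b=956/515 c=-181/206 d=1379/27810
  seg 3: a=1 b=-2139/1030 c=-668/1545 d=283/1854
  seg 4: a=-5 b=-283/515 c=2909/3090 d=-2909/27810
S(35/4) = -48539/65920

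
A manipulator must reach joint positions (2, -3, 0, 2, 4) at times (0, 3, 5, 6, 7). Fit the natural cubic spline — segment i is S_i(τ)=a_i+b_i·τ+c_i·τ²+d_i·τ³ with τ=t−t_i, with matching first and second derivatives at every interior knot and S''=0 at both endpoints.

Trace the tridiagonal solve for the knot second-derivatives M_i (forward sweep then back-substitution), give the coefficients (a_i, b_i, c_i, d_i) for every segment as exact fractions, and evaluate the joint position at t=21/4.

  seg 0: a=2 b=-3379/1284 c=0 d=413/3852
  seg 1: a=-3 b=169/642 c=413/428 d=-445/2568
  seg 2: a=0 b=656/321 c=-8/107 d=10/321
  seg 3: a=2 b=638/321 c=2/107 d=-2/321
S(21/4) = 1735/3424

Δ: Δ0=-5/3, Δ1=3/2, Δ2=2, Δ3=2
row 1: diag=10, rhs=19; c'=1/5, d'=19/10
row 2: denom=6−2·1/5=28/5; d'=(3−2·19/10)/(28/5)=-1/7
row 3: denom=4−1·5/28=107/28; d'=(0−1·-1/7)/(107/28)=4/107
back: M3=4/107
back: M2=-1/7−5/28·4/107=-16/107
back: M1=19/10−1/5·-16/107=413/214
M: M0=0, M1=413/214, M2=-16/107, M3=4/107, M4=0
seg 0: a=2, c=M0/2=0, d=(M1−M0)/(6·3)=413/3852, b=Δ0−h0·(2M0+M1)/6=-3379/1284
seg 1: a=-3, c=M1/2=413/428, d=(M2−M1)/(6·2)=-445/2568, b=Δ1−h1·(2M1+M2)/6=169/642
seg 2: a=0, c=M2/2=-8/107, d=(M3−M2)/(6·1)=10/321, b=Δ2−h2·(2M2+M3)/6=656/321
seg 3: a=2, c=M3/2=2/107, d=(M4−M3)/(6·1)=-2/321, b=Δ3−h3·(2M3+M4)/6=638/321
t_q=21/4 → seg 2, τ=1/4; S=0+656/321·τ+-8/107·τ²+10/321·τ³=1735/3424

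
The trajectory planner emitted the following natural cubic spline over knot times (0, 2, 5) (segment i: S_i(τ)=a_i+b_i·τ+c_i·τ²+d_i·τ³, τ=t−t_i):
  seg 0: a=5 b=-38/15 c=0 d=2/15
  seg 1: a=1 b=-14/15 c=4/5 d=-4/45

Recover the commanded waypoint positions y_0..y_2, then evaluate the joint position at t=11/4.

y_0=5 y_1=1 y_2=3
S(11/4) = 57/80

y_0 = S_0(0) = a_0 = 5
y_1 = S_1(0) = a_1 = 1
y_2 = S_1(3) = 3
t_q=11/4 is in segment 1 (τ=3/4); S_1(τ)=57/80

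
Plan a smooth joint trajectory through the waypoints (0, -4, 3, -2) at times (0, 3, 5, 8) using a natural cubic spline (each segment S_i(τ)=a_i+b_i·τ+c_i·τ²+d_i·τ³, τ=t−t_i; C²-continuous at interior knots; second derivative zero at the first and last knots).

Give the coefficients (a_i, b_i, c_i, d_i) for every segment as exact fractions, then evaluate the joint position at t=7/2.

  seg 0: a=0 b=-19/6 c=0 d=11/54
  seg 1: a=-4 b=7/3 c=11/6 d=-5/8
  seg 2: a=3 b=13/6 c=-23/12 d=23/108
S(7/2) = -157/64

Δ: Δ0=-4/3, Δ1=7/2, Δ2=-5/3
row 1: diag=10, rhs=29; c'=1/5, d'=29/10
row 2: denom=10−2·1/5=48/5; d'=(-31−2·29/10)/(48/5)=-23/6
back: M2=-23/6
back: M1=29/10−1/5·-23/6=11/3
M: M0=0, M1=11/3, M2=-23/6, M3=0
seg 0: a=0, c=M0/2=0, d=(M1−M0)/(6·3)=11/54, b=Δ0−h0·(2M0+M1)/6=-19/6
seg 1: a=-4, c=M1/2=11/6, d=(M2−M1)/(6·2)=-5/8, b=Δ1−h1·(2M1+M2)/6=7/3
seg 2: a=3, c=M2/2=-23/12, d=(M3−M2)/(6·3)=23/108, b=Δ2−h2·(2M2+M3)/6=13/6
t_q=7/2 → seg 1, τ=1/2; S=-4+7/3·τ+11/6·τ²+-5/8·τ³=-157/64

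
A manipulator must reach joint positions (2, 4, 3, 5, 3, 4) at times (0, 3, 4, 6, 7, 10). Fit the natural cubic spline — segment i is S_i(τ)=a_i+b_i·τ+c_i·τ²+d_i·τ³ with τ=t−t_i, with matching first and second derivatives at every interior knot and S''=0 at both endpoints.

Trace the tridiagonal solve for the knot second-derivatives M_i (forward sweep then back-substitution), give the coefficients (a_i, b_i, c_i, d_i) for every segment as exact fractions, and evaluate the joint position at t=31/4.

Δ: Δ0=2/3, Δ1=-1, Δ2=1, Δ3=-2, Δ4=1/3
row 1: diag=8, rhs=-10; c'=1/8, d'=-5/4
row 2: denom=6−1·1/8=47/8; d'=(12−1·-5/4)/(47/8)=106/47
row 3: denom=6−2·16/47=250/47; d'=(-18−2·106/47)/(250/47)=-529/125
row 4: denom=8−1·47/250=1953/250; d'=(14−1·-529/125)/(1953/250)=4558/1953
back: M4=4558/1953
back: M3=-529/125−47/250·4558/1953=-9122/1953
back: M2=106/47−16/47·-9122/1953=7510/1953
back: M1=-5/4−1/8·7510/1953=-3380/1953
M: M0=0, M1=-3380/1953, M2=7510/1953, M3=-9122/1953, M4=4558/1953, M5=0
seg 0: a=2, c=M0/2=0, d=(M1−M0)/(6·3)=-1690/17577, b=Δ0−h0·(2M0+M1)/6=2992/1953
seg 1: a=4, c=M1/2=-1690/1953, d=(M2−M1)/(6·1)=605/651, b=Δ1−h1·(2M1+M2)/6=-2078/1953
seg 2: a=3, c=M2/2=3755/1953, d=(M3−M2)/(6·2)=-22/31, b=Δ2−h2·(2M2+M3)/6=-13/1953
seg 3: a=5, c=M3/2=-4561/1953, d=(M4−M3)/(6·1)=760/651, b=Δ3−h3·(2M3+M4)/6=-1625/1953
seg 4: a=3, c=M4/2=2279/1953, d=(M5−M4)/(6·3)=-2279/17577, b=Δ4−h4·(2M4+M5)/6=-3907/1953
t_q=31/4 → seg 4, τ=3/4; S=3+-3907/1953·τ+2279/1953·τ²+-2279/17577·τ³=4169/1984

  seg 0: a=2 b=2992/1953 c=0 d=-1690/17577
  seg 1: a=4 b=-2078/1953 c=-1690/1953 d=605/651
  seg 2: a=3 b=-13/1953 c=3755/1953 d=-22/31
  seg 3: a=5 b=-1625/1953 c=-4561/1953 d=760/651
  seg 4: a=3 b=-3907/1953 c=2279/1953 d=-2279/17577
S(31/4) = 4169/1984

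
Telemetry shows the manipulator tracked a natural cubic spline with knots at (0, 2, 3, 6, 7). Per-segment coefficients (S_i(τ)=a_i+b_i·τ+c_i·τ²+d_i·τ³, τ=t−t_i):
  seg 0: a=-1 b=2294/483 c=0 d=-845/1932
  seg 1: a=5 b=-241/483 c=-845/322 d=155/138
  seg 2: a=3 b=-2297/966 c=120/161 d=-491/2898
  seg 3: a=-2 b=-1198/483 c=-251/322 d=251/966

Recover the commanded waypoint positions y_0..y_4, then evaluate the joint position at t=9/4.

y_0=-1 y_1=5 y_2=3 y_3=-2 y_4=-5
S(9/4) = 4237/896

y_0 = S_0(0) = a_0 = -1
y_1 = S_1(0) = a_1 = 5
y_2 = S_2(0) = a_2 = 3
y_3 = S_3(0) = a_3 = -2
y_4 = S_3(1) = -5
t_q=9/4 is in segment 1 (τ=1/4); S_1(τ)=4237/896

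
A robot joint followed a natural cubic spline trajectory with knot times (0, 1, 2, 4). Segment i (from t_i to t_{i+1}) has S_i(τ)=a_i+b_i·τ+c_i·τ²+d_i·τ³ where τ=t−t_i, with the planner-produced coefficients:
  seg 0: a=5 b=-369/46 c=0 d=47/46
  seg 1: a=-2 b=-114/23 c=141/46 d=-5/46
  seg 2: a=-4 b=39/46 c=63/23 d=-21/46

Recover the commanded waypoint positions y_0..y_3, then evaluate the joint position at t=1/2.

y_0=5 y_1=-2 y_2=-4 y_3=5
S(1/2) = 411/368

y_0 = S_0(0) = a_0 = 5
y_1 = S_1(0) = a_1 = -2
y_2 = S_2(0) = a_2 = -4
y_3 = S_2(2) = 5
t_q=1/2 is in segment 0 (τ=1/2); S_0(τ)=411/368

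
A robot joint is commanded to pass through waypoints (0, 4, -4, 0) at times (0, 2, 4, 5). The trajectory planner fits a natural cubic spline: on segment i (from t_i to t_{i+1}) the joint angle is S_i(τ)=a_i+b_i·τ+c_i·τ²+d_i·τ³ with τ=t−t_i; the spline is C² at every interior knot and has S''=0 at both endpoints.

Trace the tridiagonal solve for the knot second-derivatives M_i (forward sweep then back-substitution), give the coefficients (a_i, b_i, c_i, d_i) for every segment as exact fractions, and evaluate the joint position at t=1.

Δ: Δ0=2, Δ1=-4, Δ2=4
row 1: diag=8, rhs=-36; c'=1/4, d'=-9/2
row 2: denom=6−2·1/4=11/2; d'=(48−2·-9/2)/(11/2)=114/11
back: M2=114/11
back: M1=-9/2−1/4·114/11=-78/11
M: M0=0, M1=-78/11, M2=114/11, M3=0
seg 0: a=0, c=M0/2=0, d=(M1−M0)/(6·2)=-13/22, b=Δ0−h0·(2M0+M1)/6=48/11
seg 1: a=4, c=M1/2=-39/11, d=(M2−M1)/(6·2)=16/11, b=Δ1−h1·(2M1+M2)/6=-30/11
seg 2: a=-4, c=M2/2=57/11, d=(M3−M2)/(6·1)=-19/11, b=Δ2−h2·(2M2+M3)/6=6/11
t_q=1 → seg 0, τ=1; S=0+48/11·τ+0·τ²+-13/22·τ³=83/22

  seg 0: a=0 b=48/11 c=0 d=-13/22
  seg 1: a=4 b=-30/11 c=-39/11 d=16/11
  seg 2: a=-4 b=6/11 c=57/11 d=-19/11
S(1) = 83/22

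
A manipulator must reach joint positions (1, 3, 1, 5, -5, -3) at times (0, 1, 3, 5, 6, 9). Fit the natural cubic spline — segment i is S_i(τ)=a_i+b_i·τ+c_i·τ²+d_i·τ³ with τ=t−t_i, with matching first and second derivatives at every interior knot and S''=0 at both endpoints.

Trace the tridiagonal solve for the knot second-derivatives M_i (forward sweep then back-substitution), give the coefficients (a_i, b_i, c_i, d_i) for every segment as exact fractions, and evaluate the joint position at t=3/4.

Δ: Δ0=2, Δ1=-1, Δ2=2, Δ3=-10, Δ4=2/3
row 1: diag=6, rhs=-18; c'=1/3, d'=-3
row 2: denom=8−2·1/3=22/3; d'=(18−2·-3)/(22/3)=36/11
row 3: denom=6−2·3/11=60/11; d'=(-72−2·36/11)/(60/11)=-72/5
row 4: denom=8−1·11/60=469/60; d'=(64−1·-72/5)/(469/60)=672/67
back: M4=672/67
back: M3=-72/5−11/60·672/67=-1088/67
back: M2=36/11−3/11·-1088/67=516/67
back: M1=-3−1/3·516/67=-373/67
M: M0=0, M1=-373/67, M2=516/67, M3=-1088/67, M4=672/67, M5=0
seg 0: a=1, c=M0/2=0, d=(M1−M0)/(6·1)=-373/402, b=Δ0−h0·(2M0+M1)/6=1177/402
seg 1: a=3, c=M1/2=-373/134, d=(M2−M1)/(6·2)=889/804, b=Δ1−h1·(2M1+M2)/6=29/201
seg 2: a=1, c=M2/2=258/67, d=(M3−M2)/(6·2)=-401/201, b=Δ2−h2·(2M2+M3)/6=458/201
seg 3: a=5, c=M3/2=-544/67, d=(M4−M3)/(6·1)=880/201, b=Δ3−h3·(2M3+M4)/6=-1258/201
seg 4: a=-5, c=M4/2=336/67, d=(M5−M4)/(6·3)=-112/201, b=Δ4−h4·(2M4+M5)/6=-1882/201
t_q=3/4 → seg 0, τ=3/4; S=1+1177/402·τ+0·τ²+-373/402·τ³=24051/8576

  seg 0: a=1 b=1177/402 c=0 d=-373/402
  seg 1: a=3 b=29/201 c=-373/134 d=889/804
  seg 2: a=1 b=458/201 c=258/67 d=-401/201
  seg 3: a=5 b=-1258/201 c=-544/67 d=880/201
  seg 4: a=-5 b=-1882/201 c=336/67 d=-112/201
S(3/4) = 24051/8576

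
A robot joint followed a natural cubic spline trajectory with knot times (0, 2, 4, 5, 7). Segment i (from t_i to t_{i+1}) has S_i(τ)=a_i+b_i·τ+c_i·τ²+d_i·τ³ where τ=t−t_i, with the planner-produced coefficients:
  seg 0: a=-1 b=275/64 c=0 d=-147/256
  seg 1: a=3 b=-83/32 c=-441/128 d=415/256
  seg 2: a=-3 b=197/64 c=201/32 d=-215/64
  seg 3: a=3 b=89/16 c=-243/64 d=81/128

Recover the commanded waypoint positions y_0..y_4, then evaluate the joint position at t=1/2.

y_0 = S_0(0) = a_0 = -1
y_1 = S_1(0) = a_1 = 3
y_2 = S_2(0) = a_2 = -3
y_3 = S_3(0) = a_3 = 3
y_4 = S_3(2) = 4
t_q=1/2 is in segment 0 (τ=1/2); S_0(τ)=2205/2048

y_0=-1 y_1=3 y_2=-3 y_3=3 y_4=4
S(1/2) = 2205/2048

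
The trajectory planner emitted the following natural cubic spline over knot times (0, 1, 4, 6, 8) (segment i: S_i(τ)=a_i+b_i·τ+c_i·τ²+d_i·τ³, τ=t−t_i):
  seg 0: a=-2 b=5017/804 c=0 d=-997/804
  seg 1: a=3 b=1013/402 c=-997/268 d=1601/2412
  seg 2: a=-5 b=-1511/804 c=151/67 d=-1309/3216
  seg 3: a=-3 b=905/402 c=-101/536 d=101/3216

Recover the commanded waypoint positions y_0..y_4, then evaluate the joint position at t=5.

y_0 = S_0(0) = a_0 = -2
y_1 = S_1(0) = a_1 = 3
y_2 = S_2(0) = a_2 = -5
y_3 = S_3(0) = a_3 = -3
y_4 = S_3(2) = 1
t_q=5 is in segment 2 (τ=1); S_2(τ)=-5395/1072

y_0=-2 y_1=3 y_2=-5 y_3=-3 y_4=1
S(5) = -5395/1072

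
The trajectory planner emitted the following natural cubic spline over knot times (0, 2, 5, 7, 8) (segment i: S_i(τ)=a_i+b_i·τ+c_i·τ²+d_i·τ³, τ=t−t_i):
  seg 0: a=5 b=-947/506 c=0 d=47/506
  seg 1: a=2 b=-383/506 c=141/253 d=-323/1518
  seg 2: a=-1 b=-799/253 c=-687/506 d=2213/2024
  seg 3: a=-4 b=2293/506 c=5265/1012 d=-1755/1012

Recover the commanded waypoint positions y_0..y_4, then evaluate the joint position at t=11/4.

y_0 = S_0(0) = a_0 = 5
y_1 = S_1(0) = a_1 = 2
y_2 = S_2(0) = a_2 = -1
y_3 = S_3(0) = a_3 = -4
y_4 = S_3(1) = 4
t_q=11/4 is in segment 1 (τ=3/4); S_1(τ)=53629/32384

y_0=5 y_1=2 y_2=-1 y_3=-4 y_4=4
S(11/4) = 53629/32384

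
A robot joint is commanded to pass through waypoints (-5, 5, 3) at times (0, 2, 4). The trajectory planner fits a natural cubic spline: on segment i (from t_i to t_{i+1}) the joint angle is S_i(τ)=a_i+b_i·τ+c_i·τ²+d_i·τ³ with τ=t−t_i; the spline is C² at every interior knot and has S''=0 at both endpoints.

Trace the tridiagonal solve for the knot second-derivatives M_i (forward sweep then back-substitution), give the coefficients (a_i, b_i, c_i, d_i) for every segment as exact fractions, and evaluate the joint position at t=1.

Δ: Δ0=5, Δ1=-1
row 1: diag=8, rhs=-36; c'=1/4, d'=-9/2
back: M1=-9/2
M: M0=0, M1=-9/2, M2=0
seg 0: a=-5, c=M0/2=0, d=(M1−M0)/(6·2)=-3/8, b=Δ0−h0·(2M0+M1)/6=13/2
seg 1: a=5, c=M1/2=-9/4, d=(M2−M1)/(6·2)=3/8, b=Δ1−h1·(2M1+M2)/6=2
t_q=1 → seg 0, τ=1; S=-5+13/2·τ+0·τ²+-3/8·τ³=9/8

  seg 0: a=-5 b=13/2 c=0 d=-3/8
  seg 1: a=5 b=2 c=-9/4 d=3/8
S(1) = 9/8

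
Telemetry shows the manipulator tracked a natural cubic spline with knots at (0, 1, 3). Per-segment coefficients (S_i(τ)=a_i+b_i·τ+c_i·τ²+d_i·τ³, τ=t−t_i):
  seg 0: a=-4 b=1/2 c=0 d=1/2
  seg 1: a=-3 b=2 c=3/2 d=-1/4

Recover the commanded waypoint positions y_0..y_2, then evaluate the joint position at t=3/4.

y_0=-4 y_1=-3 y_2=5
S(3/4) = -437/128

y_0 = S_0(0) = a_0 = -4
y_1 = S_1(0) = a_1 = -3
y_2 = S_1(2) = 5
t_q=3/4 is in segment 0 (τ=3/4); S_0(τ)=-437/128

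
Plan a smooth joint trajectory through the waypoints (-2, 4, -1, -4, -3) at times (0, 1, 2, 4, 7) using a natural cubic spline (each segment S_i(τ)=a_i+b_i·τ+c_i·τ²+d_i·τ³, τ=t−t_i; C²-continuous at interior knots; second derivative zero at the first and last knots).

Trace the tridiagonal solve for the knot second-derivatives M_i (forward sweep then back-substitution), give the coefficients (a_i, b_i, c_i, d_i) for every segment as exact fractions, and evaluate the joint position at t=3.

  seg 0: a=-2 b=2897/321 c=0 d=-971/321
  seg 1: a=4 b=-16/321 c=-971/107 d=1324/321
  seg 2: a=-1 b=-1870/321 c=353/107 d=-1459/2568
  seg 3: a=-4 b=355/642 c=-47/428 d=47/3852
S(3) = -3505/856

Δ: Δ0=6, Δ1=-5, Δ2=-3/2, Δ3=1/3
row 1: diag=4, rhs=-66; c'=1/4, d'=-33/2
row 2: denom=6−1·1/4=23/4; d'=(21−1·-33/2)/(23/4)=150/23
row 3: denom=10−2·8/23=214/23; d'=(11−2·150/23)/(214/23)=-47/214
back: M3=-47/214
back: M2=150/23−8/23·-47/214=706/107
back: M1=-33/2−1/4·706/107=-1942/107
M: M0=0, M1=-1942/107, M2=706/107, M3=-47/214, M4=0
seg 0: a=-2, c=M0/2=0, d=(M1−M0)/(6·1)=-971/321, b=Δ0−h0·(2M0+M1)/6=2897/321
seg 1: a=4, c=M1/2=-971/107, d=(M2−M1)/(6·1)=1324/321, b=Δ1−h1·(2M1+M2)/6=-16/321
seg 2: a=-1, c=M2/2=353/107, d=(M3−M2)/(6·2)=-1459/2568, b=Δ2−h2·(2M2+M3)/6=-1870/321
seg 3: a=-4, c=M3/2=-47/428, d=(M4−M3)/(6·3)=47/3852, b=Δ3−h3·(2M3+M4)/6=355/642
t_q=3 → seg 2, τ=1; S=-1+-1870/321·τ+353/107·τ²+-1459/2568·τ³=-3505/856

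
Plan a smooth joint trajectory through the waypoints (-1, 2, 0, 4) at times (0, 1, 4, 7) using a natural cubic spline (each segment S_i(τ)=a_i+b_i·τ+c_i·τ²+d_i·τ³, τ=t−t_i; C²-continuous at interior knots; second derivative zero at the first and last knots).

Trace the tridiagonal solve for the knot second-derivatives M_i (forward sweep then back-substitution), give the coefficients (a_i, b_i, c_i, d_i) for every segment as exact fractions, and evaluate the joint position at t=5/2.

  seg 0: a=-1 b=311/87 c=0 d=-50/87
  seg 1: a=2 b=161/87 c=-50/29 d=77/261
  seg 2: a=0 b=-46/87 c=27/29 d=-3/29
S(5/2) = 439/232

Δ: Δ0=3, Δ1=-2/3, Δ2=4/3
row 1: diag=8, rhs=-22; c'=3/8, d'=-11/4
row 2: denom=12−3·3/8=87/8; d'=(12−3·-11/4)/(87/8)=54/29
back: M2=54/29
back: M1=-11/4−3/8·54/29=-100/29
M: M0=0, M1=-100/29, M2=54/29, M3=0
seg 0: a=-1, c=M0/2=0, d=(M1−M0)/(6·1)=-50/87, b=Δ0−h0·(2M0+M1)/6=311/87
seg 1: a=2, c=M1/2=-50/29, d=(M2−M1)/(6·3)=77/261, b=Δ1−h1·(2M1+M2)/6=161/87
seg 2: a=0, c=M2/2=27/29, d=(M3−M2)/(6·3)=-3/29, b=Δ2−h2·(2M2+M3)/6=-46/87
t_q=5/2 → seg 1, τ=3/2; S=2+161/87·τ+-50/29·τ²+77/261·τ³=439/232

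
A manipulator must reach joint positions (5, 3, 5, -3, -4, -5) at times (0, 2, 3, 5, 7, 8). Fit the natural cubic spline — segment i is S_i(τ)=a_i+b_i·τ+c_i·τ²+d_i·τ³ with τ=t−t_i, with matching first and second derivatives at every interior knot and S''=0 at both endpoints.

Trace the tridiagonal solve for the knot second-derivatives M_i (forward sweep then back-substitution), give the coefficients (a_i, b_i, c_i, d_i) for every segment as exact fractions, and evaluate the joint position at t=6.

  seg 0: a=5 b=-863/349 c=0 d=257/698
  seg 1: a=3 b=679/349 c=771/349 d=-752/349
  seg 2: a=5 b=-35/349 c=-1485/349 d=1609/1396
  seg 3: a=-3 b=-1148/349 c=1857/698 d=-1767/2792
  seg 4: a=-4 b=-169/698 c=-1587/1396 d=529/1396
S(6) = -11899/2792

Δ: Δ0=-1, Δ1=2, Δ2=-4, Δ3=-1/2, Δ4=-1
row 1: diag=6, rhs=18; c'=1/6, d'=3
row 2: denom=6−1·1/6=35/6; d'=(-36−1·3)/(35/6)=-234/35
row 3: denom=8−2·12/35=256/35; d'=(21−2·-234/35)/(256/35)=1203/256
row 4: denom=6−2·35/128=349/64; d'=(-3−2·1203/256)/(349/64)=-1587/698
back: M4=-1587/698
back: M3=1203/256−35/128·-1587/698=1857/349
back: M2=-234/35−12/35·1857/349=-2970/349
back: M1=3−1/6·-2970/349=1542/349
M: M0=0, M1=1542/349, M2=-2970/349, M3=1857/349, M4=-1587/698, M5=0
seg 0: a=5, c=M0/2=0, d=(M1−M0)/(6·2)=257/698, b=Δ0−h0·(2M0+M1)/6=-863/349
seg 1: a=3, c=M1/2=771/349, d=(M2−M1)/(6·1)=-752/349, b=Δ1−h1·(2M1+M2)/6=679/349
seg 2: a=5, c=M2/2=-1485/349, d=(M3−M2)/(6·2)=1609/1396, b=Δ2−h2·(2M2+M3)/6=-35/349
seg 3: a=-3, c=M3/2=1857/698, d=(M4−M3)/(6·2)=-1767/2792, b=Δ3−h3·(2M3+M4)/6=-1148/349
seg 4: a=-4, c=M4/2=-1587/1396, d=(M5−M4)/(6·1)=529/1396, b=Δ4−h4·(2M4+M5)/6=-169/698
t_q=6 → seg 3, τ=1; S=-3+-1148/349·τ+1857/698·τ²+-1767/2792·τ³=-11899/2792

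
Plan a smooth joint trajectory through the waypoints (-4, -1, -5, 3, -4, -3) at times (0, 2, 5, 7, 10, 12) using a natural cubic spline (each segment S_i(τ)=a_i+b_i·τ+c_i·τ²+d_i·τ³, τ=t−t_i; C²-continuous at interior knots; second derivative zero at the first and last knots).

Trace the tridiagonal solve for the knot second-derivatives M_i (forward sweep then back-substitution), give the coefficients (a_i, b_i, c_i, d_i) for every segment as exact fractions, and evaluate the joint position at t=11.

  seg 0: a=-4 b=41051/15762 c=0 d=-2176/7881
  seg 1: a=-1 b=-11173/15762 c=-4352/2627 d=22831/47286
  seg 2: a=-5 b=18817/7881 c=14127/5254 d=-401/426
  seg 3: a=3 b=14557/7881 c=-15547/5254 d=24677/47286
  seg 4: a=-4 b=-28639/15762 c=4565/2627 d=-4565/15762
S(11) = -11477/2627

Δ: Δ0=3/2, Δ1=-4/3, Δ2=4, Δ3=-7/3, Δ4=1/2
row 1: diag=10, rhs=-17; c'=3/10, d'=-17/10
row 2: denom=10−3·3/10=91/10; d'=(32−3·-17/10)/(91/10)=53/13
row 3: denom=10−2·20/91=870/91; d'=(-38−2·53/13)/(870/91)=-140/29
row 4: denom=10−3·91/290=2627/290; d'=(17−3·-140/29)/(2627/290)=9130/2627
back: M4=9130/2627
back: M3=-140/29−91/290·9130/2627=-15547/2627
back: M2=53/13−20/91·-15547/2627=14127/2627
back: M1=-17/10−3/10·14127/2627=-8704/2627
M: M0=0, M1=-8704/2627, M2=14127/2627, M3=-15547/2627, M4=9130/2627, M5=0
seg 0: a=-4, c=M0/2=0, d=(M1−M0)/(6·2)=-2176/7881, b=Δ0−h0·(2M0+M1)/6=41051/15762
seg 1: a=-1, c=M1/2=-4352/2627, d=(M2−M1)/(6·3)=22831/47286, b=Δ1−h1·(2M1+M2)/6=-11173/15762
seg 2: a=-5, c=M2/2=14127/5254, d=(M3−M2)/(6·2)=-401/426, b=Δ2−h2·(2M2+M3)/6=18817/7881
seg 3: a=3, c=M3/2=-15547/5254, d=(M4−M3)/(6·3)=24677/47286, b=Δ3−h3·(2M3+M4)/6=14557/7881
seg 4: a=-4, c=M4/2=4565/2627, d=(M5−M4)/(6·2)=-4565/15762, b=Δ4−h4·(2M4+M5)/6=-28639/15762
t_q=11 → seg 4, τ=1; S=-4+-28639/15762·τ+4565/2627·τ²+-4565/15762·τ³=-11477/2627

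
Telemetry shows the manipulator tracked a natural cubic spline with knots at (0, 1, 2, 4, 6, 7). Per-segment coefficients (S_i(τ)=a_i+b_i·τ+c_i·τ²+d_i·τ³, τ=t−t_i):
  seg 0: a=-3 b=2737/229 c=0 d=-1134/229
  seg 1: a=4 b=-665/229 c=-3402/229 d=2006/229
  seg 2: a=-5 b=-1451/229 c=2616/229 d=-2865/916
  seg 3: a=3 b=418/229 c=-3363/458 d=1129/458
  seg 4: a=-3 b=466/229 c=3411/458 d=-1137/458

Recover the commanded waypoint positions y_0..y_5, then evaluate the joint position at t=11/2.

y_0 = S_0(0) = a_0 = -3
y_1 = S_1(0) = a_1 = 4
y_2 = S_2(0) = a_2 = -5
y_3 = S_3(0) = a_3 = 3
y_4 = S_4(0) = a_4 = -3
y_5 = S_4(1) = 4
t_q=11/2 is in segment 3 (τ=3/2); S_3(τ)=-9027/3664

y_0=-3 y_1=4 y_2=-5 y_3=3 y_4=-3 y_5=4
S(11/2) = -9027/3664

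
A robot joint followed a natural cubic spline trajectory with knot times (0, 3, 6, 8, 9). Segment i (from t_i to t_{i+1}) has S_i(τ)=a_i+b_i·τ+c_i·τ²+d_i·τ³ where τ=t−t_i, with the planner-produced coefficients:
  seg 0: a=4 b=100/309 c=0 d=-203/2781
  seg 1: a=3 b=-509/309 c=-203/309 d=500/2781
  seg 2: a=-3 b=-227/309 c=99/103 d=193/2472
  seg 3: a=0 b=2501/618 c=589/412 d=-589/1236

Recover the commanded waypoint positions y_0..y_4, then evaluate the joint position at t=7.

y_0=4 y_1=3 y_2=-3 y_3=0 y_4=5
S(7) = -2221/824

y_0 = S_0(0) = a_0 = 4
y_1 = S_1(0) = a_1 = 3
y_2 = S_2(0) = a_2 = -3
y_3 = S_3(0) = a_3 = 0
y_4 = S_3(1) = 5
t_q=7 is in segment 2 (τ=1); S_2(τ)=-2221/824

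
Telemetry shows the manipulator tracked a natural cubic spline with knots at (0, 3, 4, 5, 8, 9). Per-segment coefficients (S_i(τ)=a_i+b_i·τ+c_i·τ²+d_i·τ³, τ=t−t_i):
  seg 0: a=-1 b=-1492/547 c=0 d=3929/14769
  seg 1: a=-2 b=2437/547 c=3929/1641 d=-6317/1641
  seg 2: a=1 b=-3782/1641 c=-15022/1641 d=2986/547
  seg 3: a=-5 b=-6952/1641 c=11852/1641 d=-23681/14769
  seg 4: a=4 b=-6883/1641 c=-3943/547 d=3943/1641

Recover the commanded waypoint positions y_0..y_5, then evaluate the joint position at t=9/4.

y_0=-1 y_1=-2 y_2=1 y_3=-5 y_4=4 y_5=-5
S(9/4) = -143773/35008

y_0 = S_0(0) = a_0 = -1
y_1 = S_1(0) = a_1 = -2
y_2 = S_2(0) = a_2 = 1
y_3 = S_3(0) = a_3 = -5
y_4 = S_4(0) = a_4 = 4
y_5 = S_4(1) = -5
t_q=9/4 is in segment 0 (τ=9/4); S_0(τ)=-143773/35008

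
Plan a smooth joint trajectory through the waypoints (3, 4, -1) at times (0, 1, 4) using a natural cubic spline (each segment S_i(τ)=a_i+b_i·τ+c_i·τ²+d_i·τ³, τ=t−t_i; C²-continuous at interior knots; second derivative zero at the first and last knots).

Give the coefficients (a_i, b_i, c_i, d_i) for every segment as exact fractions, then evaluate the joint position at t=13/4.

Δ: Δ0=1, Δ1=-5/3
row 1: diag=8, rhs=-16; c'=3/8, d'=-2
back: M1=-2
M: M0=0, M1=-2, M2=0
seg 0: a=3, c=M0/2=0, d=(M1−M0)/(6·1)=-1/3, b=Δ0−h0·(2M0+M1)/6=4/3
seg 1: a=4, c=M1/2=-1, d=(M2−M1)/(6·3)=1/9, b=Δ1−h1·(2M1+M2)/6=1/3
t_q=13/4 → seg 1, τ=9/4; S=4+1/3·τ+-1·τ²+1/9·τ³=61/64

  seg 0: a=3 b=4/3 c=0 d=-1/3
  seg 1: a=4 b=1/3 c=-1 d=1/9
S(13/4) = 61/64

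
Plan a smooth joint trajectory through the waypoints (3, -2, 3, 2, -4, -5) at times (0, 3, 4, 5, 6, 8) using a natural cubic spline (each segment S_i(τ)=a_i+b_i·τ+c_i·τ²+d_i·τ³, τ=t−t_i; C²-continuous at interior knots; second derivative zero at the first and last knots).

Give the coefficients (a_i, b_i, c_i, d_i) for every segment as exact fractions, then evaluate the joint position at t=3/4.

  seg 0: a=3 b=-3763/798 c=0 d=811/2394
  seg 1: a=-2 b=1768/399 c=811/266 d=-1979/798
  seg 2: a=3 b=2465/798 c=-584/133 d=241/798
  seg 3: a=2 b=-1910/399 c=-927/266 d=259/114
  seg 4: a=-4 b=-3943/798 c=443/133 d=-443/798
S(3/4) = -6703/17024

Δ: Δ0=-5/3, Δ1=5, Δ2=-1, Δ3=-6, Δ4=-1/2
row 1: diag=8, rhs=40; c'=1/8, d'=5
row 2: denom=4−1·1/8=31/8; d'=(-36−1·5)/(31/8)=-328/31
row 3: denom=4−1·8/31=116/31; d'=(-30−1·-328/31)/(116/31)=-301/58
row 4: denom=6−1·31/116=665/116; d'=(33−1·-301/58)/(665/116)=886/133
back: M4=886/133
back: M3=-301/58−31/116·886/133=-927/133
back: M2=-328/31−8/31·-927/133=-1168/133
back: M1=5−1/8·-1168/133=811/133
M: M0=0, M1=811/133, M2=-1168/133, M3=-927/133, M4=886/133, M5=0
seg 0: a=3, c=M0/2=0, d=(M1−M0)/(6·3)=811/2394, b=Δ0−h0·(2M0+M1)/6=-3763/798
seg 1: a=-2, c=M1/2=811/266, d=(M2−M1)/(6·1)=-1979/798, b=Δ1−h1·(2M1+M2)/6=1768/399
seg 2: a=3, c=M2/2=-584/133, d=(M3−M2)/(6·1)=241/798, b=Δ2−h2·(2M2+M3)/6=2465/798
seg 3: a=2, c=M3/2=-927/266, d=(M4−M3)/(6·1)=259/114, b=Δ3−h3·(2M3+M4)/6=-1910/399
seg 4: a=-4, c=M4/2=443/133, d=(M5−M4)/(6·2)=-443/798, b=Δ4−h4·(2M4+M5)/6=-3943/798
t_q=3/4 → seg 0, τ=3/4; S=3+-3763/798·τ+0·τ²+811/2394·τ³=-6703/17024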